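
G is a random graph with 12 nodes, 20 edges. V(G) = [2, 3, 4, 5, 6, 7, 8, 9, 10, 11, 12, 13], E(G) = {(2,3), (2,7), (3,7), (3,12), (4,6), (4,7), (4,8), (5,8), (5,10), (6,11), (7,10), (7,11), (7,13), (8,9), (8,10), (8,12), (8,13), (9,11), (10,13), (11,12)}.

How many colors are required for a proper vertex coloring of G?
χ(G) = 3

Clique number ω(G) = 3 (lower bound: χ ≥ ω).
The clique on [5, 8, 10] has size 3, forcing χ ≥ 3, and the coloring below uses 3 colors, so χ(G) = 3.
A valid 3-coloring: color 1: [6, 7, 8]; color 2: [3, 4, 10, 11]; color 3: [2, 5, 9, 12, 13].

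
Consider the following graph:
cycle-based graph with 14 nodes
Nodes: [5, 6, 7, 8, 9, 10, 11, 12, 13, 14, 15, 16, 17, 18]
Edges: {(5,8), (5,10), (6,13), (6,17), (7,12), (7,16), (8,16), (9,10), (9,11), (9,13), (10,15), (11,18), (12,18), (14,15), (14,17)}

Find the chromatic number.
Clique number ω(G) = 2 (lower bound: χ ≥ ω).
Odd cycle [9, 13, 6, 17, 14, 15, 10] needs 3 colors (χ ≥ 3).
The coloring below uses 3 colors, so χ(G) = 3.
A valid 3-coloring: color 1: [7, 8, 10, 13, 17, 18]; color 2: [5, 6, 9, 12, 15, 16]; color 3: [11, 14].

χ(G) = 3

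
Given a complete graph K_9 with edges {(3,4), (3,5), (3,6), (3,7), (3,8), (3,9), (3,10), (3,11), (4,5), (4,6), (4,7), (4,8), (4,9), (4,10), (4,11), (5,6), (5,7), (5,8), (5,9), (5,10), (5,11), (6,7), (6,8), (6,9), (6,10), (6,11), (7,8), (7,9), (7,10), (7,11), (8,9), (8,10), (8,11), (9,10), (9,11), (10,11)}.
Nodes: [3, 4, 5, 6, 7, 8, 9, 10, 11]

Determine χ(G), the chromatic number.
Clique number ω(G) = 9 (lower bound: χ ≥ ω).
The clique on [3, 4, 5, 6, 7, 8, 9, 10, 11] has size 9, forcing χ ≥ 9, and the coloring below uses 9 colors, so χ(G) = 9.
A valid 9-coloring: color 1: [11]; color 2: [10]; color 3: [4]; color 4: [8]; color 5: [5]; color 6: [9]; color 7: [3]; color 8: [7]; color 9: [6].

χ(G) = 9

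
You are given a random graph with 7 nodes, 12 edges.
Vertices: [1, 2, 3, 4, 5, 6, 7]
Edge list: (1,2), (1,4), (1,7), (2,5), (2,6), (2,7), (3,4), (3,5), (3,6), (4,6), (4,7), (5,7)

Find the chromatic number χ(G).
χ(G) = 3

Clique number ω(G) = 3 (lower bound: χ ≥ ω).
The clique on [1, 2, 7] has size 3, forcing χ ≥ 3, and the coloring below uses 3 colors, so χ(G) = 3.
A valid 3-coloring: color 1: [2, 4]; color 2: [3, 7]; color 3: [1, 5, 6].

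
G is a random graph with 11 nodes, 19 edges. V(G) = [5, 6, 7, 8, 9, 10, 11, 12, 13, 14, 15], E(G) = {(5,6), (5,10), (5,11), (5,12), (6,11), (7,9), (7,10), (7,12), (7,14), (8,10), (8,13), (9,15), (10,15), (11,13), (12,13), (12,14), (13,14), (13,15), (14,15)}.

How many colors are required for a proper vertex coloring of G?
Clique number ω(G) = 3 (lower bound: χ ≥ ω).
The clique on [5, 6, 11] has size 3, forcing χ ≥ 3, and the coloring below uses 3 colors, so χ(G) = 3.
A valid 3-coloring: color 1: [5, 7, 13]; color 2: [8, 11, 12, 15]; color 3: [6, 9, 10, 14].

χ(G) = 3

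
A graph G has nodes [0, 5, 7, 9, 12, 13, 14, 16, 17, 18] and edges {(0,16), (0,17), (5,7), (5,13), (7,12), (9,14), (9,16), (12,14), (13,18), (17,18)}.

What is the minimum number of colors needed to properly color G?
Clique number ω(G) = 2 (lower bound: χ ≥ ω).
The graph is bipartite (no odd cycle), so 2 colors suffice: χ(G) = 2.
A valid 2-coloring: color 1: [0, 5, 9, 12, 18]; color 2: [7, 13, 14, 16, 17].

χ(G) = 2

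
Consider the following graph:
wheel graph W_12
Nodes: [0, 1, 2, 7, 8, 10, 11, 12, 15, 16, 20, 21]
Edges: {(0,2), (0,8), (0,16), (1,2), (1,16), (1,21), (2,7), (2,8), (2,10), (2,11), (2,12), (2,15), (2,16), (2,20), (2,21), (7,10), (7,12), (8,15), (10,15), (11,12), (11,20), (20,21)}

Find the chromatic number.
χ(G) = 4

Clique number ω(G) = 3 (lower bound: χ ≥ ω).
Odd cycle [12, 11, 20, 21, 1, 16, 0, 8, 15, 10, 7] needs 3 colors (χ ≥ 3).
Vertex 2 is adjacent to every vertex of [0, 1, 7, 8, 10, 11, 12, 15, 16, 20, 21], which already need 3 colors among themselves, so 2 needs a new color (χ ≥ 4).
The coloring below uses 4 colors, so χ(G) = 4.
A valid 4-coloring: color 1: [2]; color 2: [0, 1, 10, 12, 20]; color 3: [7, 8, 11, 16, 21]; color 4: [15].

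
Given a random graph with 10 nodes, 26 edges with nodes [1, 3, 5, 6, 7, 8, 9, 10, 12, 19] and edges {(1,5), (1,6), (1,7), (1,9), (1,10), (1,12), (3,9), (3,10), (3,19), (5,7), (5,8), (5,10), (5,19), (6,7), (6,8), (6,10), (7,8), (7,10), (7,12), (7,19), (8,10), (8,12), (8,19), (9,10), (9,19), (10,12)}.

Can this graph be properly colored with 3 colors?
The clique on vertices [7, 8, 10, 12] has size 4 > 3, so it alone needs 4 colors.

No, G is not 3-colorable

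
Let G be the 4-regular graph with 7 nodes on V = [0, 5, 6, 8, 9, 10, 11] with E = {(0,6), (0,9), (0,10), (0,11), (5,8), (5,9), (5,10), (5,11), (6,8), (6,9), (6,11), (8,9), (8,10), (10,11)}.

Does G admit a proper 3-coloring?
Suppose a proper 3-coloring c exists. The clique [0, 6, 9] takes 3 distinct colors; by symmetry let c(0) = 1, c(6) = 2, c(9) = 3.
- Vertex 8: neighbors [6, 9] already have colors [2, 3] ⇒ c(8) = 1.
- Vertex 5: neighbors [8, 9] already have colors [1, 3] ⇒ c(5) = 2.
- Vertex 10: neighbors [0, 5] already have colors [1, 2] ⇒ c(10) = 3.
- Vertex 11: neighbors [0, 5, 10] already have colors [1, 2, 3] — all 3 colors blocked. Contradiction.
The forced assignments end in a contradiction, so G has no proper 3-coloring (χ ≥ 4).

No, G is not 3-colorable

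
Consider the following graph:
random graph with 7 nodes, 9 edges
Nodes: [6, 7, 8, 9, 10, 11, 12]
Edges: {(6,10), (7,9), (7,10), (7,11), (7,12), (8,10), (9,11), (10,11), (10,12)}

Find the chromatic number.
χ(G) = 3

Clique number ω(G) = 3 (lower bound: χ ≥ ω).
The clique on [7, 9, 11] has size 3, forcing χ ≥ 3, and the coloring below uses 3 colors, so χ(G) = 3.
A valid 3-coloring: color 1: [9, 10]; color 2: [6, 7, 8]; color 3: [11, 12].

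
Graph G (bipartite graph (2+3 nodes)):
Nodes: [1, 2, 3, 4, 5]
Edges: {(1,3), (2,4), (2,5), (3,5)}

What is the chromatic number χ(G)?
χ(G) = 2

Clique number ω(G) = 2 (lower bound: χ ≥ ω).
The graph is bipartite (no odd cycle), so 2 colors suffice: χ(G) = 2.
A valid 2-coloring: color 1: [2, 3]; color 2: [1, 4, 5].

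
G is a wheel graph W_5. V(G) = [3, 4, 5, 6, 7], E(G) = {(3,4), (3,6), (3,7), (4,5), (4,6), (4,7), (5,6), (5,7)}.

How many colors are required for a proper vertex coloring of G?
χ(G) = 3

Clique number ω(G) = 3 (lower bound: χ ≥ ω).
The clique on [3, 4, 6] has size 3, forcing χ ≥ 3, and the coloring below uses 3 colors, so χ(G) = 3.
A valid 3-coloring: color 1: [4]; color 2: [6, 7]; color 3: [3, 5].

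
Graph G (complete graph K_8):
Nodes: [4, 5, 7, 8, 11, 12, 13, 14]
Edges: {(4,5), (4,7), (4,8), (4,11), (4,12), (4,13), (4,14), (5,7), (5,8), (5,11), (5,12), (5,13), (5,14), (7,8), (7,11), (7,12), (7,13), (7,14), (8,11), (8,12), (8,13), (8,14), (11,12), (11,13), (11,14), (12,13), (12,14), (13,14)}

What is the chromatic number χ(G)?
χ(G) = 8

Clique number ω(G) = 8 (lower bound: χ ≥ ω).
The clique on [4, 5, 7, 8, 11, 12, 13, 14] has size 8, forcing χ ≥ 8, and the coloring below uses 8 colors, so χ(G) = 8.
A valid 8-coloring: color 1: [8]; color 2: [14]; color 3: [11]; color 4: [7]; color 5: [12]; color 6: [13]; color 7: [4]; color 8: [5].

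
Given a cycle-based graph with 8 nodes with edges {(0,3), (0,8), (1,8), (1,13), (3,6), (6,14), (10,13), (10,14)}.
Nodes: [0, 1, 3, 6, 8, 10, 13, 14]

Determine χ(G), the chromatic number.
Clique number ω(G) = 2 (lower bound: χ ≥ ω).
The graph is bipartite (no odd cycle), so 2 colors suffice: χ(G) = 2.
A valid 2-coloring: color 1: [3, 8, 13, 14]; color 2: [0, 1, 6, 10].

χ(G) = 2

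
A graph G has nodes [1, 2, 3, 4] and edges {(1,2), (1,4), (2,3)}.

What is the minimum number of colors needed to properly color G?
χ(G) = 2

Clique number ω(G) = 2 (lower bound: χ ≥ ω).
The graph is bipartite (no odd cycle), so 2 colors suffice: χ(G) = 2.
A valid 2-coloring: color 1: [2, 4]; color 2: [1, 3].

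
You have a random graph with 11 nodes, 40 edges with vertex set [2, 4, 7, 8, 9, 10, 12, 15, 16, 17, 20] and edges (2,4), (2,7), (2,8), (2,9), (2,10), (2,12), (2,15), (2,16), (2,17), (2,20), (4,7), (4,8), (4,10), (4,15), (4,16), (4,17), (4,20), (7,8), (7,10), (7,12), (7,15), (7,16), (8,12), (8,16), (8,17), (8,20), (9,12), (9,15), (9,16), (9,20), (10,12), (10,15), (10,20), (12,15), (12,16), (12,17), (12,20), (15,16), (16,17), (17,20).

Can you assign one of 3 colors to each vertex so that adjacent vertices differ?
The clique on vertices [2, 4, 8, 16, 17] has size 5 > 3, so it alone needs 5 colors.

No, G is not 3-colorable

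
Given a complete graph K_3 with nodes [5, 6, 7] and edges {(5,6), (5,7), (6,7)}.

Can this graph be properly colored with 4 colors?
A valid 4-coloring: color 1: [6]; color 2: [5]; color 3: [7].
(χ(G) = 3 ≤ 4.)

Yes, G is 4-colorable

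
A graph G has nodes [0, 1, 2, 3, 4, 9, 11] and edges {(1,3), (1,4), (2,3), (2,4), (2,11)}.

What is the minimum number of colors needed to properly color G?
χ(G) = 2

Clique number ω(G) = 2 (lower bound: χ ≥ ω).
The graph is bipartite (no odd cycle), so 2 colors suffice: χ(G) = 2.
A valid 2-coloring: color 1: [0, 1, 2, 9]; color 2: [3, 4, 11].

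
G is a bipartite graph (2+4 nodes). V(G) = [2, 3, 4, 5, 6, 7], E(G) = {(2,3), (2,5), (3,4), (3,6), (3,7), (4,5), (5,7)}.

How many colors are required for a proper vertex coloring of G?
χ(G) = 2

Clique number ω(G) = 2 (lower bound: χ ≥ ω).
The graph is bipartite (no odd cycle), so 2 colors suffice: χ(G) = 2.
A valid 2-coloring: color 1: [3, 5]; color 2: [2, 4, 6, 7].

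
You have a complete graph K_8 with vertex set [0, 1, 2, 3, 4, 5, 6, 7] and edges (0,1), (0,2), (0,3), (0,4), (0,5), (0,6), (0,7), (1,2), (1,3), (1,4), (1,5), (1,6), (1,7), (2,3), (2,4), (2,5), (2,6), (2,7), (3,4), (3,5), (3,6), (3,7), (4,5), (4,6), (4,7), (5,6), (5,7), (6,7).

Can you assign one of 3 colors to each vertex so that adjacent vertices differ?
The clique on vertices [0, 1, 2, 3, 4, 5, 6, 7] has size 8 > 3, so it alone needs 8 colors.

No, G is not 3-colorable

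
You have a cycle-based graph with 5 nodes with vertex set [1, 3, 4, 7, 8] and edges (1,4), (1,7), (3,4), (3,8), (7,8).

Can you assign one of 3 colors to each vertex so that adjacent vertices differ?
Yes, G is 3-colorable

A valid 3-coloring: color 1: [4, 8]; color 2: [3, 7]; color 3: [1].
(χ(G) = 3 ≤ 3.)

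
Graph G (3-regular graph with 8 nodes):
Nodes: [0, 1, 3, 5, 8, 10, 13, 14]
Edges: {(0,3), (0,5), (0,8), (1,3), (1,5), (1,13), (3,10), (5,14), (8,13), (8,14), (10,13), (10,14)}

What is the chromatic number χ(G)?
χ(G) = 3

Clique number ω(G) = 2 (lower bound: χ ≥ ω).
Odd cycle [5, 1, 13, 10, 14] needs 3 colors (χ ≥ 3).
The coloring below uses 3 colors, so χ(G) = 3.
A valid 3-coloring: color 1: [0, 1, 10]; color 2: [3, 5, 8]; color 3: [13, 14].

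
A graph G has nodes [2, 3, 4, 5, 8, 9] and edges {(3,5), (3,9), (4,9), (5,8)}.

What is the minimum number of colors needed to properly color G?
χ(G) = 2

Clique number ω(G) = 2 (lower bound: χ ≥ ω).
The graph is bipartite (no odd cycle), so 2 colors suffice: χ(G) = 2.
A valid 2-coloring: color 1: [2, 3, 4, 8]; color 2: [5, 9].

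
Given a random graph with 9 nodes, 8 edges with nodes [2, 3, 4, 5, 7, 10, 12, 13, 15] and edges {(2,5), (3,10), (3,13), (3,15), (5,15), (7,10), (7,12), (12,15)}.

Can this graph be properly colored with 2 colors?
No, G is not 2-colorable

Odd cycle [12, 7, 10, 3, 15] needs 3 colors (χ ≥ 3).
Hence χ(G) ≥ 3 > 2, so no proper 2-coloring exists.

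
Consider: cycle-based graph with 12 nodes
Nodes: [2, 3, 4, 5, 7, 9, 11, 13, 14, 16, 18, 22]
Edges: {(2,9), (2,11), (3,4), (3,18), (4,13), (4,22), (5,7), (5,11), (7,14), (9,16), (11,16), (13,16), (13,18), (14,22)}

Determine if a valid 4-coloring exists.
A valid 4-coloring: color 1: [3, 7, 9, 11, 13, 22]; color 2: [2, 4, 5, 14, 16, 18].
(χ(G) = 2 ≤ 4.)

Yes, G is 4-colorable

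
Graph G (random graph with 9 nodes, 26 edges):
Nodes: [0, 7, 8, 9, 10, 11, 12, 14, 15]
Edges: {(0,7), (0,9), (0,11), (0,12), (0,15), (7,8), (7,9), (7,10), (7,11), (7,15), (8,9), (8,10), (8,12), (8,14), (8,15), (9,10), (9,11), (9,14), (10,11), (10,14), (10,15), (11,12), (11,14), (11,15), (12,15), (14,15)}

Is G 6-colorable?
Yes, G is 6-colorable

A valid 6-coloring: color 1: [8, 11]; color 2: [9, 15]; color 3: [7, 12, 14]; color 4: [0, 10].
(χ(G) = 4 ≤ 6.)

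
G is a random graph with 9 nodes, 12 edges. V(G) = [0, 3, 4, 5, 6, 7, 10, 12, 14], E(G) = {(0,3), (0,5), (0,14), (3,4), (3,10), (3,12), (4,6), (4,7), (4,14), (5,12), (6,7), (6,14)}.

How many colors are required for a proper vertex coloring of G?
χ(G) = 3

Clique number ω(G) = 3 (lower bound: χ ≥ ω).
The clique on [4, 6, 14] has size 3, forcing χ ≥ 3, and the coloring below uses 3 colors, so χ(G) = 3.
A valid 3-coloring: color 1: [0, 4, 10, 12]; color 2: [3, 5, 7, 14]; color 3: [6].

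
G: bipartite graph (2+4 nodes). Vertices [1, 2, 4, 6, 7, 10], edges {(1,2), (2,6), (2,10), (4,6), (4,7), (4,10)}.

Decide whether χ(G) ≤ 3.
A valid 3-coloring: color 1: [2, 4]; color 2: [1, 6, 7, 10].
(χ(G) = 2 ≤ 3.)

Yes, G is 3-colorable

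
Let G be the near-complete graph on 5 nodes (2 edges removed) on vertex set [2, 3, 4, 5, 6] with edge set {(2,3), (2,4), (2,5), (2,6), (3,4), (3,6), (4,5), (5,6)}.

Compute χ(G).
χ(G) = 3

Clique number ω(G) = 3 (lower bound: χ ≥ ω).
The clique on [2, 3, 4] has size 3, forcing χ ≥ 3, and the coloring below uses 3 colors, so χ(G) = 3.
A valid 3-coloring: color 1: [2]; color 2: [4, 6]; color 3: [3, 5].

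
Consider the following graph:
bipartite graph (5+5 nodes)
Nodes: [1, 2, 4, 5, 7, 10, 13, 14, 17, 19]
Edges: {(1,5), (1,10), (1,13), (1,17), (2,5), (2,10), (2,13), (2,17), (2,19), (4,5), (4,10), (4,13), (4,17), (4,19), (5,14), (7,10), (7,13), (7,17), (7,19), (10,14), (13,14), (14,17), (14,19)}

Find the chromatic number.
Clique number ω(G) = 2 (lower bound: χ ≥ ω).
The graph is bipartite (no odd cycle), so 2 colors suffice: χ(G) = 2.
A valid 2-coloring: color 1: [5, 10, 13, 17, 19]; color 2: [1, 2, 4, 7, 14].

χ(G) = 2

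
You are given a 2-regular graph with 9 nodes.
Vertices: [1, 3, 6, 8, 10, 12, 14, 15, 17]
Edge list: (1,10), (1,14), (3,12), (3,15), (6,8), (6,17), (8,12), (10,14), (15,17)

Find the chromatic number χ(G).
χ(G) = 3

Clique number ω(G) = 3 (lower bound: χ ≥ ω).
The clique on [1, 10, 14] has size 3, forcing χ ≥ 3, and the coloring below uses 3 colors, so χ(G) = 3.
A valid 3-coloring: color 1: [6, 12, 14, 15]; color 2: [1, 3, 8, 17]; color 3: [10].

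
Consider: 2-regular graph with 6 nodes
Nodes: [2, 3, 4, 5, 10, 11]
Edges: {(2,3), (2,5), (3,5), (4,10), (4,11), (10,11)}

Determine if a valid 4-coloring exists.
A valid 4-coloring: color 1: [5, 11]; color 2: [3, 10]; color 3: [2, 4].
(χ(G) = 3 ≤ 4.)

Yes, G is 4-colorable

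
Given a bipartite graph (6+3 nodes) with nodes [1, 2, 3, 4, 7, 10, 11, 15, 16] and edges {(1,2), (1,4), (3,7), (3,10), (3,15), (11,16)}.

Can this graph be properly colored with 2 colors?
Yes, G is 2-colorable

A valid 2-coloring: color 1: [1, 3, 16]; color 2: [2, 4, 7, 10, 11, 15].
(χ(G) = 2 ≤ 2.)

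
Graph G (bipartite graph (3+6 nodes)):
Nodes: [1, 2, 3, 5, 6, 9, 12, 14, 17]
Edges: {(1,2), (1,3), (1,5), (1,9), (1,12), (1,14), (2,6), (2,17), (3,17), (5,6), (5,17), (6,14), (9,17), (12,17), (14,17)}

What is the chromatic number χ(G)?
Clique number ω(G) = 2 (lower bound: χ ≥ ω).
The graph is bipartite (no odd cycle), so 2 colors suffice: χ(G) = 2.
A valid 2-coloring: color 1: [1, 6, 17]; color 2: [2, 3, 5, 9, 12, 14].

χ(G) = 2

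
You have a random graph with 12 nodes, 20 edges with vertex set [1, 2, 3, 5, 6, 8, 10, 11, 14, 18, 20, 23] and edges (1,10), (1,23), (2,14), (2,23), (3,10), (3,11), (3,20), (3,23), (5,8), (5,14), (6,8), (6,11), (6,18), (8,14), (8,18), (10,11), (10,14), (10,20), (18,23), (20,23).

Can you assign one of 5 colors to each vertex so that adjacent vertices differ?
A valid 5-coloring: color 1: [8, 10, 23]; color 2: [1, 3, 6, 14]; color 3: [2, 5, 11, 18, 20].
(χ(G) = 3 ≤ 5.)

Yes, G is 5-colorable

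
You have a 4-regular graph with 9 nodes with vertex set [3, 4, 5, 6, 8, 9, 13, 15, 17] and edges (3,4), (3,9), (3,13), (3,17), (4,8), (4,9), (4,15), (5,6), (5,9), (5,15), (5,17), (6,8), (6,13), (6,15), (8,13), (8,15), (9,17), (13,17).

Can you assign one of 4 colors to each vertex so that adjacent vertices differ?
A valid 4-coloring: color 1: [9, 13, 15]; color 2: [4, 6, 17]; color 3: [3, 5, 8].
(χ(G) = 3 ≤ 4.)

Yes, G is 4-colorable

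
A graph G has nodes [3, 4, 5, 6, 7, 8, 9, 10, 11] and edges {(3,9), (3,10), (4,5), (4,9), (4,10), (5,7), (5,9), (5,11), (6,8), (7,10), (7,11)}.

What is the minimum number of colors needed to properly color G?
Clique number ω(G) = 3 (lower bound: χ ≥ ω).
The clique on [4, 5, 9] has size 3, forcing χ ≥ 3, and the coloring below uses 3 colors, so χ(G) = 3.
A valid 3-coloring: color 1: [5, 8, 10]; color 2: [6, 7, 9]; color 3: [3, 4, 11].

χ(G) = 3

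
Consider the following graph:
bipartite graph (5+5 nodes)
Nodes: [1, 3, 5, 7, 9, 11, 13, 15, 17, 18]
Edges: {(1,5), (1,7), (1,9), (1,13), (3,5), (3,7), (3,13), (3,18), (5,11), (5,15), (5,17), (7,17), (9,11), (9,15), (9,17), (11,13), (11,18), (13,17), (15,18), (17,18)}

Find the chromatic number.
Clique number ω(G) = 2 (lower bound: χ ≥ ω).
The graph is bipartite (no odd cycle), so 2 colors suffice: χ(G) = 2.
A valid 2-coloring: color 1: [1, 3, 11, 15, 17]; color 2: [5, 7, 9, 13, 18].

χ(G) = 2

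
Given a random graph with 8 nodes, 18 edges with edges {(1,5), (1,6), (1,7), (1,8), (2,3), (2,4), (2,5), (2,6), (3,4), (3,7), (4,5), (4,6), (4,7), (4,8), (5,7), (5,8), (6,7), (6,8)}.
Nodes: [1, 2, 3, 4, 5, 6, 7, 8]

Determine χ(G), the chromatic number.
Clique number ω(G) = 3 (lower bound: χ ≥ ω).
The clique on [1, 5, 8] has size 3, forcing χ ≥ 3, and the coloring below uses 3 colors, so χ(G) = 3.
A valid 3-coloring: color 1: [1, 4]; color 2: [3, 5, 6]; color 3: [2, 7, 8].

χ(G) = 3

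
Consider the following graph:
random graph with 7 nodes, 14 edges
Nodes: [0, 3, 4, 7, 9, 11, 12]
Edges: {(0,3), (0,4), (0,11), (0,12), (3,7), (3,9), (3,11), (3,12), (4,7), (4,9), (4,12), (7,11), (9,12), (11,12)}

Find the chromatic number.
Clique number ω(G) = 4 (lower bound: χ ≥ ω).
The clique on [0, 3, 11, 12] has size 4, forcing χ ≥ 4, and the coloring below uses 4 colors, so χ(G) = 4.
A valid 4-coloring: color 1: [7, 12]; color 2: [3, 4]; color 3: [0, 9]; color 4: [11].

χ(G) = 4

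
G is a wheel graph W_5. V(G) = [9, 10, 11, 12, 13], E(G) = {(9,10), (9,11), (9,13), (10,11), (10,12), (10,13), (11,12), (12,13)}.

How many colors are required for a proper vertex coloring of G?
Clique number ω(G) = 3 (lower bound: χ ≥ ω).
The clique on [9, 10, 11] has size 3, forcing χ ≥ 3, and the coloring below uses 3 colors, so χ(G) = 3.
A valid 3-coloring: color 1: [10]; color 2: [11, 13]; color 3: [9, 12].

χ(G) = 3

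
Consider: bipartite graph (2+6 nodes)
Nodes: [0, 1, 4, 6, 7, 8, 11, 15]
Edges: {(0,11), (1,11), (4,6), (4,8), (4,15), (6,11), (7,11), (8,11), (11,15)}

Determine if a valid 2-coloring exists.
Yes, G is 2-colorable

A valid 2-coloring: color 1: [4, 11]; color 2: [0, 1, 6, 7, 8, 15].
(χ(G) = 2 ≤ 2.)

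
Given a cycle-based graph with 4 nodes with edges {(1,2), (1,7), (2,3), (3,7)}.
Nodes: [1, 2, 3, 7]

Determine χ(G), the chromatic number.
Clique number ω(G) = 2 (lower bound: χ ≥ ω).
The graph is bipartite (no odd cycle), so 2 colors suffice: χ(G) = 2.
A valid 2-coloring: color 1: [2, 7]; color 2: [1, 3].

χ(G) = 2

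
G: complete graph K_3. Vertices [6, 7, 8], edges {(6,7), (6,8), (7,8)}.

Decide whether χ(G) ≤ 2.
No, G is not 2-colorable

The clique on vertices [6, 7, 8] has size 3 > 2, so it alone needs 3 colors.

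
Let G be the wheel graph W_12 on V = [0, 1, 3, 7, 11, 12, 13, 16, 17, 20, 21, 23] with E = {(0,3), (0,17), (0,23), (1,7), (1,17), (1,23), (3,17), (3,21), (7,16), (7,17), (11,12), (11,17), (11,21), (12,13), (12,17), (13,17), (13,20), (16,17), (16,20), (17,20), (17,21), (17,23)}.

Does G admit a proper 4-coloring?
Yes, G is 4-colorable

A valid 4-coloring: color 1: [17]; color 2: [0, 1, 13, 16, 21]; color 3: [3, 7, 12, 20, 23]; color 4: [11].
(χ(G) = 4 ≤ 4.)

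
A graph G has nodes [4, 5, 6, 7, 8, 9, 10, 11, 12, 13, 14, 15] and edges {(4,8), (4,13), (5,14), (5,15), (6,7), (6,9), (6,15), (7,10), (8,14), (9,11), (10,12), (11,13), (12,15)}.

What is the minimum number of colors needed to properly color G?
χ(G) = 3

Clique number ω(G) = 2 (lower bound: χ ≥ ω).
Odd cycle [12, 10, 7, 6, 15] needs 3 colors (χ ≥ 3).
The coloring below uses 3 colors, so χ(G) = 3.
A valid 3-coloring: color 1: [9, 10, 13, 14, 15]; color 2: [4, 5, 6, 11, 12]; color 3: [7, 8].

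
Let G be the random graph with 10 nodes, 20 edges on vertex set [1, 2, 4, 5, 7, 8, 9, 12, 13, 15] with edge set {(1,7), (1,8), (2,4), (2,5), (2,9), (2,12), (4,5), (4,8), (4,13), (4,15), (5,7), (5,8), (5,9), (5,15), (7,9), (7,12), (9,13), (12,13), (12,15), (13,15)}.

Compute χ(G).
χ(G) = 3

Clique number ω(G) = 3 (lower bound: χ ≥ ω).
The clique on [4, 13, 15] has size 3, forcing χ ≥ 3, and the coloring below uses 3 colors, so χ(G) = 3.
A valid 3-coloring: color 1: [1, 5, 13]; color 2: [4, 9, 12]; color 3: [2, 7, 8, 15].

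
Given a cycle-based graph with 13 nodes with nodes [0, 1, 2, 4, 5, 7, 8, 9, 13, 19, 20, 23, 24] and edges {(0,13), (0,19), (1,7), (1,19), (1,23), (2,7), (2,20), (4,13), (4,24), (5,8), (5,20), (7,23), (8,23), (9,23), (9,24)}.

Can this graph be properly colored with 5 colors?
Yes, G is 5-colorable

A valid 5-coloring: color 1: [2, 5, 13, 19, 23, 24]; color 2: [0, 1, 4, 8, 9, 20]; color 3: [7].
(χ(G) = 3 ≤ 5.)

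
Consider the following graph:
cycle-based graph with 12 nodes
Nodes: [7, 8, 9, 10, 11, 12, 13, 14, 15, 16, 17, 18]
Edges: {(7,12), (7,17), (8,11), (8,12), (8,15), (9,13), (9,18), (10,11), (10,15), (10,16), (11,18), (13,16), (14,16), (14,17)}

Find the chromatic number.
Clique number ω(G) = 2 (lower bound: χ ≥ ω).
The graph is bipartite (no odd cycle), so 2 colors suffice: χ(G) = 2.
A valid 2-coloring: color 1: [9, 11, 12, 15, 16, 17]; color 2: [7, 8, 10, 13, 14, 18].

χ(G) = 2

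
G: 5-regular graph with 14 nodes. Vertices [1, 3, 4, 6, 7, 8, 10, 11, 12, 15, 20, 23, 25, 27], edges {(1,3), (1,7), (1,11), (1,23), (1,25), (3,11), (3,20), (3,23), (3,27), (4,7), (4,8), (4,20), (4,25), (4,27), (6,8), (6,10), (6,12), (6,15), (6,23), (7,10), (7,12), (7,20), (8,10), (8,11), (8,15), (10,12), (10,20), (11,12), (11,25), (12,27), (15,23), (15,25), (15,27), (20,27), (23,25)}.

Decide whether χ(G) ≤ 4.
Yes, G is 4-colorable

A valid 4-coloring: color 1: [10, 11, 23, 27]; color 2: [3, 7, 8, 25]; color 3: [1, 12, 15, 20]; color 4: [4, 6].
(χ(G) = 4 ≤ 4.)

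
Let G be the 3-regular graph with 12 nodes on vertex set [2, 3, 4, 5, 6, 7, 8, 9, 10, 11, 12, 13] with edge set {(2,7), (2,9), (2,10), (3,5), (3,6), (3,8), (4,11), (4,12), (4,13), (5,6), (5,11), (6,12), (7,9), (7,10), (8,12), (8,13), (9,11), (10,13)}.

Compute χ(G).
Clique number ω(G) = 3 (lower bound: χ ≥ ω).
The clique on [2, 7, 9] has size 3, forcing χ ≥ 3, and the coloring below uses 3 colors, so χ(G) = 3.
A valid 3-coloring: color 1: [5, 7, 12, 13]; color 2: [4, 6, 8, 9, 10]; color 3: [2, 3, 11].

χ(G) = 3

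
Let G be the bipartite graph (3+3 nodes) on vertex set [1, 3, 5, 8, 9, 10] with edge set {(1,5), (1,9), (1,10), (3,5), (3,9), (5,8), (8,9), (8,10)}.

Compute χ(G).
χ(G) = 2

Clique number ω(G) = 2 (lower bound: χ ≥ ω).
The graph is bipartite (no odd cycle), so 2 colors suffice: χ(G) = 2.
A valid 2-coloring: color 1: [5, 9, 10]; color 2: [1, 3, 8].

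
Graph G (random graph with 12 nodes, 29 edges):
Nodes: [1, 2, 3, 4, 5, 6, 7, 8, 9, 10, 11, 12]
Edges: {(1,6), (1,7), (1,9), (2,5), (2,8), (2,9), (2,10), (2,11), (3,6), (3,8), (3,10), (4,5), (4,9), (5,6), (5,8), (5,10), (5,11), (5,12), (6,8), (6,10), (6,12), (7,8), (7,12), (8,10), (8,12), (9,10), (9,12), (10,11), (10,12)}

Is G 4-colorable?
No, G is not 4-colorable

The clique on vertices [5, 6, 8, 10, 12] has size 5 > 4, so it alone needs 5 colors.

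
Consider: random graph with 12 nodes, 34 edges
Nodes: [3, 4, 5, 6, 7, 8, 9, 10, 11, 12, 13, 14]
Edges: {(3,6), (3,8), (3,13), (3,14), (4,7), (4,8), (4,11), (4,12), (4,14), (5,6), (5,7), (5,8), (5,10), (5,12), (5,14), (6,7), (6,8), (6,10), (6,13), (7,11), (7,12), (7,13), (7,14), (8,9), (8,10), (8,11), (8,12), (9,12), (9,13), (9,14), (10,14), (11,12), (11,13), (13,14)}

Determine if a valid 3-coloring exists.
No, G is not 3-colorable

The clique on vertices [5, 6, 8, 10] has size 4 > 3, so it alone needs 4 colors.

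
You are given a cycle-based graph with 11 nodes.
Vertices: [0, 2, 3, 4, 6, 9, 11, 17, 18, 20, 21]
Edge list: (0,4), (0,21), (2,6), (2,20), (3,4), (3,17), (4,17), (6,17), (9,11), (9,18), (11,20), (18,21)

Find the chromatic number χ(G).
χ(G) = 3

Clique number ω(G) = 3 (lower bound: χ ≥ ω).
The clique on [3, 4, 17] has size 3, forcing χ ≥ 3, and the coloring below uses 3 colors, so χ(G) = 3.
A valid 3-coloring: color 1: [4, 6, 9, 20, 21]; color 2: [0, 2, 11, 17, 18]; color 3: [3].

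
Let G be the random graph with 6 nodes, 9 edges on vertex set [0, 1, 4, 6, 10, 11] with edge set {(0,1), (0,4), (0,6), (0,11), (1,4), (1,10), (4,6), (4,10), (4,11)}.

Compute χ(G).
Clique number ω(G) = 3 (lower bound: χ ≥ ω).
The clique on [0, 1, 4] has size 3, forcing χ ≥ 3, and the coloring below uses 3 colors, so χ(G) = 3.
A valid 3-coloring: color 1: [4]; color 2: [0, 10]; color 3: [1, 6, 11].

χ(G) = 3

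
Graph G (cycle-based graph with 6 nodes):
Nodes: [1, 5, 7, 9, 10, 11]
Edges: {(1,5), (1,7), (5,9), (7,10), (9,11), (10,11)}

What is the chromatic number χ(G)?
χ(G) = 2

Clique number ω(G) = 2 (lower bound: χ ≥ ω).
The graph is bipartite (no odd cycle), so 2 colors suffice: χ(G) = 2.
A valid 2-coloring: color 1: [5, 7, 11]; color 2: [1, 9, 10].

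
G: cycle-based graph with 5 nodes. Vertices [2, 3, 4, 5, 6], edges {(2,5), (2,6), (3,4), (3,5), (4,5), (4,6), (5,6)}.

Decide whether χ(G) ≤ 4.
A valid 4-coloring: color 1: [5]; color 2: [3, 6]; color 3: [2, 4].
(χ(G) = 3 ≤ 4.)

Yes, G is 4-colorable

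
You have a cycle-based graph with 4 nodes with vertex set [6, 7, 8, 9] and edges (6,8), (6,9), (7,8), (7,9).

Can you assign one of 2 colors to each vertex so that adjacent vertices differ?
Yes, G is 2-colorable

A valid 2-coloring: color 1: [8, 9]; color 2: [6, 7].
(χ(G) = 2 ≤ 2.)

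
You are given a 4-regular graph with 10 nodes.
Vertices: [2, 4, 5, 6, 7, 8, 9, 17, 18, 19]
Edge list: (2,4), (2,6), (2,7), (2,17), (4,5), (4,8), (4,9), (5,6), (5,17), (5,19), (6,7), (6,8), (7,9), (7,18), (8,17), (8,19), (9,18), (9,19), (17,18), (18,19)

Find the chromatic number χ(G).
χ(G) = 3

Clique number ω(G) = 3 (lower bound: χ ≥ ω).
The clique on [2, 6, 7] has size 3, forcing χ ≥ 3, and the coloring below uses 3 colors, so χ(G) = 3.
A valid 3-coloring: color 1: [4, 7, 17, 19]; color 2: [2, 5, 8, 9]; color 3: [6, 18].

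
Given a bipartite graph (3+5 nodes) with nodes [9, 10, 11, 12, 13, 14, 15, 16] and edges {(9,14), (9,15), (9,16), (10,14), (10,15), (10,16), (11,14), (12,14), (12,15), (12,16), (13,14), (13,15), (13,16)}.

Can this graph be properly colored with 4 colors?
A valid 4-coloring: color 1: [14, 15, 16]; color 2: [9, 10, 11, 12, 13].
(χ(G) = 2 ≤ 4.)

Yes, G is 4-colorable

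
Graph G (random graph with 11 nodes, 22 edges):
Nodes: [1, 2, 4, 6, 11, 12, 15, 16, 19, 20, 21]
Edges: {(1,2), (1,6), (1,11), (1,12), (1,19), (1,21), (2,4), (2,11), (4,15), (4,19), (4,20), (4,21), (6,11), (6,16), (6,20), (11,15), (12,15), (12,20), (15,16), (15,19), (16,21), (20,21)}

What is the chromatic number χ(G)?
χ(G) = 3

Clique number ω(G) = 3 (lower bound: χ ≥ ω).
The clique on [1, 2, 11] has size 3, forcing χ ≥ 3, and the coloring below uses 3 colors, so χ(G) = 3.
A valid 3-coloring: color 1: [1, 15, 20]; color 2: [2, 6, 12, 19, 21]; color 3: [4, 11, 16].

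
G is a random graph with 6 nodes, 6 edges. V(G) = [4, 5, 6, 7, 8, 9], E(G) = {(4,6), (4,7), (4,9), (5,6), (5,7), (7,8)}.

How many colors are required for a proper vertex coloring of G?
Clique number ω(G) = 2 (lower bound: χ ≥ ω).
The graph is bipartite (no odd cycle), so 2 colors suffice: χ(G) = 2.
A valid 2-coloring: color 1: [6, 7, 9]; color 2: [4, 5, 8].

χ(G) = 2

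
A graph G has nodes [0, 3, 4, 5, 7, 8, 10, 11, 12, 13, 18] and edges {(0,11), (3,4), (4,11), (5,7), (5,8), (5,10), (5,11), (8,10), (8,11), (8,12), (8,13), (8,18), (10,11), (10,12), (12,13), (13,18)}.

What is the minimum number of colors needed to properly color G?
χ(G) = 4

Clique number ω(G) = 4 (lower bound: χ ≥ ω).
The clique on [5, 8, 10, 11] has size 4, forcing χ ≥ 4, and the coloring below uses 4 colors, so χ(G) = 4.
A valid 4-coloring: color 1: [0, 4, 7, 8]; color 2: [3, 11, 12, 18]; color 3: [5, 13]; color 4: [10].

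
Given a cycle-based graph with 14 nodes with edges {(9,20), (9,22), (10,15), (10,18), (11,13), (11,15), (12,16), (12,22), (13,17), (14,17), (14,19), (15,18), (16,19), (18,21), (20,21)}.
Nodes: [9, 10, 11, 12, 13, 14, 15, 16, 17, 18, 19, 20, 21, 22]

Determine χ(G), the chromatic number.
χ(G) = 3

Clique number ω(G) = 3 (lower bound: χ ≥ ω).
The clique on [10, 15, 18] has size 3, forcing χ ≥ 3, and the coloring below uses 3 colors, so χ(G) = 3.
A valid 3-coloring: color 1: [13, 14, 15, 16, 20, 22]; color 2: [9, 11, 12, 17, 18, 19]; color 3: [10, 21].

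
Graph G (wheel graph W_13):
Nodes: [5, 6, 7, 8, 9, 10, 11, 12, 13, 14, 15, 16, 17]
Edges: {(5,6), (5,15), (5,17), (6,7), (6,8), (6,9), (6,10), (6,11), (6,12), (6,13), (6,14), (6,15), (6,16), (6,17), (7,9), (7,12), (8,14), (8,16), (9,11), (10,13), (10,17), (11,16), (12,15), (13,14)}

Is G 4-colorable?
A valid 4-coloring: color 1: [6]; color 2: [5, 9, 10, 12, 14, 16]; color 3: [7, 8, 11, 13, 15, 17].
(χ(G) = 3 ≤ 4.)

Yes, G is 4-colorable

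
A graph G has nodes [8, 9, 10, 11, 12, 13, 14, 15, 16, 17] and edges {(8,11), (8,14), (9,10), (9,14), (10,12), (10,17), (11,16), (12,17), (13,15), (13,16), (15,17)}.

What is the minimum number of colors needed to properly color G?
χ(G) = 3

Clique number ω(G) = 3 (lower bound: χ ≥ ω).
The clique on [10, 12, 17] has size 3, forcing χ ≥ 3, and the coloring below uses 3 colors, so χ(G) = 3.
A valid 3-coloring: color 1: [11, 13, 14, 17]; color 2: [8, 10, 15, 16]; color 3: [9, 12].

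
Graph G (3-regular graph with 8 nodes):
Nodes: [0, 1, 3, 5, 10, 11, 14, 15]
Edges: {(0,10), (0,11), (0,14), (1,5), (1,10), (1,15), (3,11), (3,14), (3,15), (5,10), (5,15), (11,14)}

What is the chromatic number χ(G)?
Clique number ω(G) = 3 (lower bound: χ ≥ ω).
The clique on [0, 11, 14] has size 3, forcing χ ≥ 3, and the coloring below uses 3 colors, so χ(G) = 3.
A valid 3-coloring: color 1: [10, 14, 15]; color 2: [0, 3, 5]; color 3: [1, 11].

χ(G) = 3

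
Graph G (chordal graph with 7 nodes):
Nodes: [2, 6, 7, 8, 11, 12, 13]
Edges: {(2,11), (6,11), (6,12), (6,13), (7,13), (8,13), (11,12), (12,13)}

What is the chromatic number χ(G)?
Clique number ω(G) = 3 (lower bound: χ ≥ ω).
The clique on [6, 11, 12] has size 3, forcing χ ≥ 3, and the coloring below uses 3 colors, so χ(G) = 3.
A valid 3-coloring: color 1: [11, 13]; color 2: [2, 7, 8, 12]; color 3: [6].

χ(G) = 3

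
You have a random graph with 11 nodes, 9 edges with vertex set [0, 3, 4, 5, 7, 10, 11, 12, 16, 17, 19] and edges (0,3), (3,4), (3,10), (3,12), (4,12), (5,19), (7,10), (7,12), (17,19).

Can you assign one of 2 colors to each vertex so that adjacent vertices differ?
No, G is not 2-colorable

The clique on vertices [3, 4, 12] has size 3 > 2, so it alone needs 3 colors.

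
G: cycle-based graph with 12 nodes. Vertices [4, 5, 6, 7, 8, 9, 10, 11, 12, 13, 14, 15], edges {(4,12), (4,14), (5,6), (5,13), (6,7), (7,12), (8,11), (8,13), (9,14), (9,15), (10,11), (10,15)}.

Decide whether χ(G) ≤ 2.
Yes, G is 2-colorable

A valid 2-coloring: color 1: [6, 11, 12, 13, 14, 15]; color 2: [4, 5, 7, 8, 9, 10].
(χ(G) = 2 ≤ 2.)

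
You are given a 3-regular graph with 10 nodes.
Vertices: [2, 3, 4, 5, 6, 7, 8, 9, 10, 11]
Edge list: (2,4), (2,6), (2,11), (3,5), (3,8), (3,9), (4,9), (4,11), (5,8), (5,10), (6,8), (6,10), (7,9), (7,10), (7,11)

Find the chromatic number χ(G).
Clique number ω(G) = 3 (lower bound: χ ≥ ω).
The clique on [2, 4, 11] has size 3, forcing χ ≥ 3, and the coloring below uses 3 colors, so χ(G) = 3.
A valid 3-coloring: color 1: [4, 5, 6, 7]; color 2: [2, 3, 10]; color 3: [8, 9, 11].

χ(G) = 3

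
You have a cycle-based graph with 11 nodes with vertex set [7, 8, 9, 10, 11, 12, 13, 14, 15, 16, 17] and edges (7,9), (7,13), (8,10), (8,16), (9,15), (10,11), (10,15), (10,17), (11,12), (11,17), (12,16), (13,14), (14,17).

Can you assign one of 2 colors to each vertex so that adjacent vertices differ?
The clique on vertices [10, 11, 17] has size 3 > 2, so it alone needs 3 colors.

No, G is not 2-colorable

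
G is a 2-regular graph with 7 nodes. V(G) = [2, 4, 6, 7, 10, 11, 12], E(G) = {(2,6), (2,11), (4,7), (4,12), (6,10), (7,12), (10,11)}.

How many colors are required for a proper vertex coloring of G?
χ(G) = 3

Clique number ω(G) = 3 (lower bound: χ ≥ ω).
The clique on [4, 7, 12] has size 3, forcing χ ≥ 3, and the coloring below uses 3 colors, so χ(G) = 3.
A valid 3-coloring: color 1: [2, 7, 10]; color 2: [4, 6, 11]; color 3: [12].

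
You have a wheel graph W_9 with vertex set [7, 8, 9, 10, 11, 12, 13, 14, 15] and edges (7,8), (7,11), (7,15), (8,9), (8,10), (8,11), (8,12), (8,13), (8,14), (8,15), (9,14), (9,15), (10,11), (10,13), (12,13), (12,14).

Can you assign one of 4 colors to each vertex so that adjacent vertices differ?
A valid 4-coloring: color 1: [8]; color 2: [7, 9, 10, 12]; color 3: [11, 13, 14, 15].
(χ(G) = 3 ≤ 4.)

Yes, G is 4-colorable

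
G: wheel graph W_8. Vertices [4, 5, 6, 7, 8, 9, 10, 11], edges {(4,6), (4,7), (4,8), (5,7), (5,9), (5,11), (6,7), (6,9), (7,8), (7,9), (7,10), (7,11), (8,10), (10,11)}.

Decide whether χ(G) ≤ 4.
Yes, G is 4-colorable

A valid 4-coloring: color 1: [7]; color 2: [6, 8, 11]; color 3: [4, 5, 10]; color 4: [9].
(χ(G) = 4 ≤ 4.)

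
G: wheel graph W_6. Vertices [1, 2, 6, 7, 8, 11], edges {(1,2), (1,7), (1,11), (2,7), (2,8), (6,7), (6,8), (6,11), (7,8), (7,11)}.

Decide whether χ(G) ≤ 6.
A valid 6-coloring: color 1: [7]; color 2: [2, 6]; color 3: [8, 11]; color 4: [1].
(χ(G) = 4 ≤ 6.)

Yes, G is 6-colorable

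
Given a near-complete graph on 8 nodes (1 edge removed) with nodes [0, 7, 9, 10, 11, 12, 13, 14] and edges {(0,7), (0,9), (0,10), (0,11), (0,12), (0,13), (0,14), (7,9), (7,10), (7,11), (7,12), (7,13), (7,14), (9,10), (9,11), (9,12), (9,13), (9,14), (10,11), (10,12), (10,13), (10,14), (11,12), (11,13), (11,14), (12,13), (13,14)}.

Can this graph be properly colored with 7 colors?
Yes, G is 7-colorable

A valid 7-coloring: color 1: [7]; color 2: [13]; color 3: [0]; color 4: [10]; color 5: [9]; color 6: [11]; color 7: [12, 14].
(χ(G) = 7 ≤ 7.)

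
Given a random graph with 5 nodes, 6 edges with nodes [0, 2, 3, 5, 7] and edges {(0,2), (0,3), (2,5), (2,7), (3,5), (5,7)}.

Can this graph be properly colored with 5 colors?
A valid 5-coloring: color 1: [0, 5]; color 2: [2, 3]; color 3: [7].
(χ(G) = 3 ≤ 5.)

Yes, G is 5-colorable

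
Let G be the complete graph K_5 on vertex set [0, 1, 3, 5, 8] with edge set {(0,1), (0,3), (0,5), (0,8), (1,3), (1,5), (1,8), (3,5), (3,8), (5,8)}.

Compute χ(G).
Clique number ω(G) = 5 (lower bound: χ ≥ ω).
The clique on [0, 1, 3, 5, 8] has size 5, forcing χ ≥ 5, and the coloring below uses 5 colors, so χ(G) = 5.
A valid 5-coloring: color 1: [3]; color 2: [1]; color 3: [8]; color 4: [0]; color 5: [5].

χ(G) = 5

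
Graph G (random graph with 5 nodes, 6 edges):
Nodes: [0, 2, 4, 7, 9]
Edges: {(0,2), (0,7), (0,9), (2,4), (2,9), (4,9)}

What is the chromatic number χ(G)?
χ(G) = 3

Clique number ω(G) = 3 (lower bound: χ ≥ ω).
The clique on [0, 2, 9] has size 3, forcing χ ≥ 3, and the coloring below uses 3 colors, so χ(G) = 3.
A valid 3-coloring: color 1: [2, 7]; color 2: [9]; color 3: [0, 4].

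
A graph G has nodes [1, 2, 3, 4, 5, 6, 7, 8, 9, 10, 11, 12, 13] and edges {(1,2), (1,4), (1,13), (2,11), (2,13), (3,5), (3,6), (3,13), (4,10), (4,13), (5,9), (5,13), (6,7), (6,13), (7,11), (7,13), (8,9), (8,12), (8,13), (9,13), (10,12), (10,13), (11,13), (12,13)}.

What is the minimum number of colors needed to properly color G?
χ(G) = 3

Clique number ω(G) = 3 (lower bound: χ ≥ ω).
The clique on [1, 2, 13] has size 3, forcing χ ≥ 3, and the coloring below uses 3 colors, so χ(G) = 3.
A valid 3-coloring: color 1: [13]; color 2: [1, 5, 6, 8, 10, 11]; color 3: [2, 3, 4, 7, 9, 12].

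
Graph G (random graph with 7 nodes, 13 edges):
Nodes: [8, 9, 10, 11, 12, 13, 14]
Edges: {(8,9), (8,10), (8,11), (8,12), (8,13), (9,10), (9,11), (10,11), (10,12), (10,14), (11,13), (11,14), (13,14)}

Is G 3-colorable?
No, G is not 3-colorable

The clique on vertices [8, 9, 10, 11] has size 4 > 3, so it alone needs 4 colors.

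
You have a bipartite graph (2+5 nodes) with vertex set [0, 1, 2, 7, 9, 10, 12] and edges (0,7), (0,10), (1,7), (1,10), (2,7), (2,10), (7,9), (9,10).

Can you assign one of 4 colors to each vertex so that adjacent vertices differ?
Yes, G is 4-colorable

A valid 4-coloring: color 1: [7, 10, 12]; color 2: [0, 1, 2, 9].
(χ(G) = 2 ≤ 4.)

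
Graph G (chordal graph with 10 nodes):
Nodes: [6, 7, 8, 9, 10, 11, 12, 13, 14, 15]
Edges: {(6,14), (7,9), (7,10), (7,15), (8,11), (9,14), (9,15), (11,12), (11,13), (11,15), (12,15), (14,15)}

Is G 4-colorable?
Yes, G is 4-colorable

A valid 4-coloring: color 1: [6, 8, 10, 13, 15]; color 2: [9, 11]; color 3: [7, 12, 14].
(χ(G) = 3 ≤ 4.)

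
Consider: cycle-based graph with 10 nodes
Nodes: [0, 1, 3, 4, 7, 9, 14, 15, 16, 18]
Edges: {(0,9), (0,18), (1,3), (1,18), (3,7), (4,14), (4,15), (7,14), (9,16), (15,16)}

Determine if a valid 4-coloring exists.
Yes, G is 4-colorable

A valid 4-coloring: color 1: [3, 9, 14, 15, 18]; color 2: [0, 1, 4, 7, 16].
(χ(G) = 2 ≤ 4.)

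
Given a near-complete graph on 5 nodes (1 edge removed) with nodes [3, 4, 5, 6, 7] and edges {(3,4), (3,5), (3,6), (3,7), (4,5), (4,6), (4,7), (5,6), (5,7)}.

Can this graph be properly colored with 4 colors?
Yes, G is 4-colorable

A valid 4-coloring: color 1: [5]; color 2: [4]; color 3: [3]; color 4: [6, 7].
(χ(G) = 4 ≤ 4.)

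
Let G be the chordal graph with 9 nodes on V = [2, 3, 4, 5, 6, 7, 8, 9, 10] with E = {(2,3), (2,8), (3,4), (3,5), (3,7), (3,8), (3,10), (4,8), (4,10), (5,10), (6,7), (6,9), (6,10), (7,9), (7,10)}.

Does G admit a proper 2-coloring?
The clique on vertices [6, 7, 9] has size 3 > 2, so it alone needs 3 colors.

No, G is not 2-colorable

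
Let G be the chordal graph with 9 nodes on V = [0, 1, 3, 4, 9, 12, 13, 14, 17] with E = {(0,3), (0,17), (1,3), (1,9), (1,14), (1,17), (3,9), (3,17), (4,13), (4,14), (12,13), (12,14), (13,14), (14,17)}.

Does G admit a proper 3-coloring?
A valid 3-coloring: color 1: [3, 14]; color 2: [9, 13, 17]; color 3: [0, 1, 4, 12].
(χ(G) = 3 ≤ 3.)

Yes, G is 3-colorable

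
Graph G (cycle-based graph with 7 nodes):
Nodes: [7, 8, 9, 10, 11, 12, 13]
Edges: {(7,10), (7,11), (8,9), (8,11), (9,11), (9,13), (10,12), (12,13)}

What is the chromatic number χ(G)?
χ(G) = 3

Clique number ω(G) = 3 (lower bound: χ ≥ ω).
The clique on [8, 9, 11] has size 3, forcing χ ≥ 3, and the coloring below uses 3 colors, so χ(G) = 3.
A valid 3-coloring: color 1: [10, 11, 13]; color 2: [7, 9, 12]; color 3: [8].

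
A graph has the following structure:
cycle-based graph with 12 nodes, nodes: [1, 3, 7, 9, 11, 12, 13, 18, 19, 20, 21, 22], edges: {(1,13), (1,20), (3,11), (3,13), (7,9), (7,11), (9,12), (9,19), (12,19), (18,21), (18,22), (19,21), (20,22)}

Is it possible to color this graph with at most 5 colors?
Yes, G is 5-colorable

A valid 5-coloring: color 1: [11, 13, 18, 19, 20]; color 2: [1, 3, 9, 21, 22]; color 3: [7, 12].
(χ(G) = 3 ≤ 5.)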